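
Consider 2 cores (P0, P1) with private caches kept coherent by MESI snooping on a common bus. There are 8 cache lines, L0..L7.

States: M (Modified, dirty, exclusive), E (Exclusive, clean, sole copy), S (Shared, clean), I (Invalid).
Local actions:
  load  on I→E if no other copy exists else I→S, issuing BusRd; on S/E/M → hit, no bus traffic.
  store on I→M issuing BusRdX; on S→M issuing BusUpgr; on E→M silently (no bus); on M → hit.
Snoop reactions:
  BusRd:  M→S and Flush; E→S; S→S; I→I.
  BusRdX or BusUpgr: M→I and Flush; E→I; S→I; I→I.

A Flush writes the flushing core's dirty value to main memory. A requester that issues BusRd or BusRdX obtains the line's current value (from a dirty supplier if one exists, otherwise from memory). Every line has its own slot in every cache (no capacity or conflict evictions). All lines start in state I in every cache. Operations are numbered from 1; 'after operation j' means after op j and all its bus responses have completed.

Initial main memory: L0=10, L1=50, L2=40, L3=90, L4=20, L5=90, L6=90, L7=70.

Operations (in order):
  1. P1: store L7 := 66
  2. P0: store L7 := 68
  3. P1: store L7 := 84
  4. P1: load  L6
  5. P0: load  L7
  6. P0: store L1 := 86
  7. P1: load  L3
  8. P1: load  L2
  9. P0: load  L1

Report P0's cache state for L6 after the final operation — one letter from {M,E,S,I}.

state = I

step 1: P1: store L7 := 66  ⟶  IM  (L7)  txn=BusRdX  M[L7]=70
step 2: P0: store L7 := 68  ⟶  MI  (L7)  txn=BusRdX+Flush  M[L7]=66
step 3: P1: store L7 := 84  ⟶  IM  (L7)  txn=BusRdX+Flush  M[L7]=68
step 4: P1: load  L6  ⟶  IE  (L6)  txn=BusRd  M[L6]=90
step 5: P0: load  L7  ⟶  SS  (L7)  txn=BusRd+Flush  M[L7]=84
step 6: P0: store L1 := 86  ⟶  MI  (L1)  txn=BusRdX  M[L1]=50
step 7: P1: load  L3  ⟶  IE  (L3)  txn=BusRd  M[L3]=90
step 8: P1: load  L2  ⟶  IE  (L2)  txn=BusRd  M[L2]=40
step 9: P0: load  L1  ⟶  MI  (L1)  txn=∅  M[L1]=50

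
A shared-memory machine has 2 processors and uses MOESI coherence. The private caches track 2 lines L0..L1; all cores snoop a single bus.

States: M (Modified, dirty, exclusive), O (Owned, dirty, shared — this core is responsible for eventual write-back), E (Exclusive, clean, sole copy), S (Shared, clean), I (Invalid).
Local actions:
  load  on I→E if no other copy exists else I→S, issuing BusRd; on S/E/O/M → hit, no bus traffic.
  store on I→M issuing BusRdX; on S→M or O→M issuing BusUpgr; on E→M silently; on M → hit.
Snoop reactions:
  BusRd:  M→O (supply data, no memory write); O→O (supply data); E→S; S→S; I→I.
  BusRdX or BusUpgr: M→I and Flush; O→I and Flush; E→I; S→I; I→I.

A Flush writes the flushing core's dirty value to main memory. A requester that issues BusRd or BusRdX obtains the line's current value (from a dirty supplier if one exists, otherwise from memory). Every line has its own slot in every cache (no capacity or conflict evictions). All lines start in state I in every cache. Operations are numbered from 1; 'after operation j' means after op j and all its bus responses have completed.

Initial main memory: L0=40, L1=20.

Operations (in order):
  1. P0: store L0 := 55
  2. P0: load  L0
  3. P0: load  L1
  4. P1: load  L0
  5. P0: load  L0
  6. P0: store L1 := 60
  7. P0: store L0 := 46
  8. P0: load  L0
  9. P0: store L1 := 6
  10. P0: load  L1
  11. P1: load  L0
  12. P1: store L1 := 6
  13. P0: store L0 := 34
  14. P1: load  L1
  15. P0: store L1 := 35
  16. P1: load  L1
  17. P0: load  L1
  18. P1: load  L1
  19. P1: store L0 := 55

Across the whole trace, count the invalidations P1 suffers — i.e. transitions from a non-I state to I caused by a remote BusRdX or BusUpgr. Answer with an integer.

invalidations = 3

  op1 P0: store L0 := 55 → M/I on L0; bus BusRdX; mem=40
  op2 P0: load  L0 → M/I on L0; bus (none); mem=40
  op3 P0: load  L1 → E/I on L1; bus BusRd; mem=20
  op4 P1: load  L0 → O/S on L0; bus BusRd; mem=40
  op5 P0: load  L0 → O/S on L0; bus (none); mem=40
  op6 P0: store L1 := 60 → M/I on L1; bus (none); mem=20
  op7 P0: store L0 := 46 → M/I on L0; bus BusUpgr; mem=40
  op8 P0: load  L0 → M/I on L0; bus (none); mem=40
  op9 P0: store L1 := 6 → M/I on L1; bus (none); mem=20
  op10 P0: load  L1 → M/I on L1; bus (none); mem=20
  op11 P1: load  L0 → O/S on L0; bus BusRd; mem=40
  op12 P1: store L1 := 6 → I/M on L1; bus BusRdX Flush; mem=6
  op13 P0: store L0 := 34 → M/I on L0; bus BusUpgr; mem=40
  op14 P1: load  L1 → I/M on L1; bus (none); mem=6
  op15 P0: store L1 := 35 → M/I on L1; bus BusRdX Flush; mem=6
  op16 P1: load  L1 → O/S on L1; bus BusRd; mem=6
  op17 P0: load  L1 → O/S on L1; bus (none); mem=6
  op18 P1: load  L1 → O/S on L1; bus (none); mem=6
  op19 P1: store L0 := 55 → I/M on L0; bus BusRdX Flush; mem=34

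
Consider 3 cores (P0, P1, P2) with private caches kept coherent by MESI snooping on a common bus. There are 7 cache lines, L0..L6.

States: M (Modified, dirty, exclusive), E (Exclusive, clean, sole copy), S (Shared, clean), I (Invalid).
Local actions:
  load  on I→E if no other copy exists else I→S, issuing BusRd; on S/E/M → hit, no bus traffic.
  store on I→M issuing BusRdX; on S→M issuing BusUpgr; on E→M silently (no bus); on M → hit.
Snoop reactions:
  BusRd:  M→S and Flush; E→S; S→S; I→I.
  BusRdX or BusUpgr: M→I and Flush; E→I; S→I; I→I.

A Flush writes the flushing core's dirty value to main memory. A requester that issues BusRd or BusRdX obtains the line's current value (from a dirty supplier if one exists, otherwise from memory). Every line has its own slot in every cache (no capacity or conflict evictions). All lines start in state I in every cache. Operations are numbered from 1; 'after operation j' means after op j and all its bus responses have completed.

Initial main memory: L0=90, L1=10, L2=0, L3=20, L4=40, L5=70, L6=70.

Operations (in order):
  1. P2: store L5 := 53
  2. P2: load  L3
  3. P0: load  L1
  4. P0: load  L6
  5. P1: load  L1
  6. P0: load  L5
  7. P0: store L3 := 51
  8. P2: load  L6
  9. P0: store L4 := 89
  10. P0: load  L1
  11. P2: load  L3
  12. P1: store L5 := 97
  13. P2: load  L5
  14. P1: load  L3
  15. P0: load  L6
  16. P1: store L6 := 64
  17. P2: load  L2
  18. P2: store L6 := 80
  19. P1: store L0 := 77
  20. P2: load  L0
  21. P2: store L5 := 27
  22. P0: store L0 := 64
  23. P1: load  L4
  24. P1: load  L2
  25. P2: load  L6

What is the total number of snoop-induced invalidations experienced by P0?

invalidations = 2

[1] P2: store L5 := 53 | P0:I, P1:I, P2:M(53) | bus: BusRdX
[2] P2: load  L3 | P0:I, P1:I, P2:E(20) | bus: BusRd
[3] P0: load  L1 | P0:E(10), P1:I, P2:I | bus: BusRd
[4] P0: load  L6 | P0:E(70), P1:I, P2:I | bus: BusRd
[5] P1: load  L1 | P0:S(10), P1:S(10), P2:I | bus: BusRd
[6] P0: load  L5 | P0:S(53), P1:I, P2:S(53) | bus: BusRd,Flush
[7] P0: store L3 := 51 | P0:M(51), P1:I, P2:I | bus: BusRdX
[8] P2: load  L6 | P0:S(70), P1:I, P2:S(70) | bus: BusRd
[9] P0: store L4 := 89 | P0:M(89), P1:I, P2:I | bus: BusRdX
[10] P0: load  L1 | P0:S(10), P1:S(10), P2:I | bus: none
[11] P2: load  L3 | P0:S(51), P1:I, P2:S(51) | bus: BusRd,Flush
[12] P1: store L5 := 97 | P0:I, P1:M(97), P2:I | bus: BusRdX
[13] P2: load  L5 | P0:I, P1:S(97), P2:S(97) | bus: BusRd,Flush
[14] P1: load  L3 | P0:S(51), P1:S(51), P2:S(51) | bus: BusRd
[15] P0: load  L6 | P0:S(70), P1:I, P2:S(70) | bus: none
[16] P1: store L6 := 64 | P0:I, P1:M(64), P2:I | bus: BusRdX
[17] P2: load  L2 | P0:I, P1:I, P2:E(0) | bus: BusRd
[18] P2: store L6 := 80 | P0:I, P1:I, P2:M(80) | bus: BusRdX,Flush
[19] P1: store L0 := 77 | P0:I, P1:M(77), P2:I | bus: BusRdX
[20] P2: load  L0 | P0:I, P1:S(77), P2:S(77) | bus: BusRd,Flush
[21] P2: store L5 := 27 | P0:I, P1:I, P2:M(27) | bus: BusUpgr
[22] P0: store L0 := 64 | P0:M(64), P1:I, P2:I | bus: BusRdX
[23] P1: load  L4 | P0:S(89), P1:S(89), P2:I | bus: BusRd,Flush
[24] P1: load  L2 | P0:I, P1:S(0), P2:S(0) | bus: BusRd
[25] P2: load  L6 | P0:I, P1:I, P2:M(80) | bus: none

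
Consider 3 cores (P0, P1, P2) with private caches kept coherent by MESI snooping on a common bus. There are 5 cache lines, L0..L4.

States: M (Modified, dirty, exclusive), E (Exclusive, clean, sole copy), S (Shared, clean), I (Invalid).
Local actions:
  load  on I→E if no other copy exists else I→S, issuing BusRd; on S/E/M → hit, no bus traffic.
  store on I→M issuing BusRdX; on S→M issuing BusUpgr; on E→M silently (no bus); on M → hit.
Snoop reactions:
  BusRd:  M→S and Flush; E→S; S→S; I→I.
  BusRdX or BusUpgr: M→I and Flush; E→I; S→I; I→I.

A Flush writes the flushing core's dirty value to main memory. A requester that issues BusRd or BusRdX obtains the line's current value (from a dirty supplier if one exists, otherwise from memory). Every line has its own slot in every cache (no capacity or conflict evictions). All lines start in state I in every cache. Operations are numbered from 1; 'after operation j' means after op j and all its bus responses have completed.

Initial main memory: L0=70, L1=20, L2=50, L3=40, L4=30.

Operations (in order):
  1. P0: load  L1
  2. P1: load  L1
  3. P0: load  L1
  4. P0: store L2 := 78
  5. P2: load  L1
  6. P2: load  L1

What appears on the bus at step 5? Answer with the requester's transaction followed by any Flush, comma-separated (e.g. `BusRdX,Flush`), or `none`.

bus = BusRd

  op1 P0: load  L1 → E/I/I on L1; bus BusRd; mem=20
  op2 P1: load  L1 → S/S/I on L1; bus BusRd; mem=20
  op3 P0: load  L1 → S/S/I on L1; bus (none); mem=20
  op4 P0: store L2 := 78 → M/I/I on L2; bus BusRdX; mem=50
  op5 P2: load  L1 → S/S/S on L1; bus BusRd; mem=20
  op6 P2: load  L1 → S/S/S on L1; bus (none); mem=20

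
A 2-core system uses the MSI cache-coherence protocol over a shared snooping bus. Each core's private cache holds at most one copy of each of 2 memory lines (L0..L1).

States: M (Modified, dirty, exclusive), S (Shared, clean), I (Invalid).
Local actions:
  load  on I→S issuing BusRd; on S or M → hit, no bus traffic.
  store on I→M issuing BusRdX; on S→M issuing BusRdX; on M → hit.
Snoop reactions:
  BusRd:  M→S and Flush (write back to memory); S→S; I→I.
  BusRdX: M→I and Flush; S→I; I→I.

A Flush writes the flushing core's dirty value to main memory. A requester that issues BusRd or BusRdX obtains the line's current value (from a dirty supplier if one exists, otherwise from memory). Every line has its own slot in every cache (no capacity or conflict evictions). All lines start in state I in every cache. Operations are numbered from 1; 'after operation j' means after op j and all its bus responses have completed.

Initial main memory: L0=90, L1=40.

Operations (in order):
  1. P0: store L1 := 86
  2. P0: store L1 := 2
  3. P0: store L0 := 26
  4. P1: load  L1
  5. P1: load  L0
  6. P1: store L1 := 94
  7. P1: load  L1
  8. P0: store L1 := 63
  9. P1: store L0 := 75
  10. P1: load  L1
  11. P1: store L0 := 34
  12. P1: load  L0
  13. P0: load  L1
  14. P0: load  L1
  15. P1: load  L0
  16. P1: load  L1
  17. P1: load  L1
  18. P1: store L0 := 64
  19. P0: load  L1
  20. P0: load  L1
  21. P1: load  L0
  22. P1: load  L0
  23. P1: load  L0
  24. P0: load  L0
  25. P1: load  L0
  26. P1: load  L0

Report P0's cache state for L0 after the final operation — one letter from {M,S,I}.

state = S

step 1: P0: store L1 := 86  ⟶  MI  (L1)  txn=BusRdX  M[L1]=40
step 2: P0: store L1 := 2  ⟶  MI  (L1)  txn=∅  M[L1]=40
step 3: P0: store L0 := 26  ⟶  MI  (L0)  txn=BusRdX  M[L0]=90
step 4: P1: load  L1  ⟶  SS  (L1)  txn=BusRd+Flush  M[L1]=2
step 5: P1: load  L0  ⟶  SS  (L0)  txn=BusRd+Flush  M[L0]=26
step 6: P1: store L1 := 94  ⟶  IM  (L1)  txn=BusRdX  M[L1]=2
step 7: P1: load  L1  ⟶  IM  (L1)  txn=∅  M[L1]=2
step 8: P0: store L1 := 63  ⟶  MI  (L1)  txn=BusRdX+Flush  M[L1]=94
step 9: P1: store L0 := 75  ⟶  IM  (L0)  txn=BusRdX  M[L0]=26
step 10: P1: load  L1  ⟶  SS  (L1)  txn=BusRd+Flush  M[L1]=63
step 11: P1: store L0 := 34  ⟶  IM  (L0)  txn=∅  M[L0]=26
step 12: P1: load  L0  ⟶  IM  (L0)  txn=∅  M[L0]=26
step 13: P0: load  L1  ⟶  SS  (L1)  txn=∅  M[L1]=63
step 14: P0: load  L1  ⟶  SS  (L1)  txn=∅  M[L1]=63
step 15: P1: load  L0  ⟶  IM  (L0)  txn=∅  M[L0]=26
step 16: P1: load  L1  ⟶  SS  (L1)  txn=∅  M[L1]=63
step 17: P1: load  L1  ⟶  SS  (L1)  txn=∅  M[L1]=63
step 18: P1: store L0 := 64  ⟶  IM  (L0)  txn=∅  M[L0]=26
step 19: P0: load  L1  ⟶  SS  (L1)  txn=∅  M[L1]=63
step 20: P0: load  L1  ⟶  SS  (L1)  txn=∅  M[L1]=63
step 21: P1: load  L0  ⟶  IM  (L0)  txn=∅  M[L0]=26
step 22: P1: load  L0  ⟶  IM  (L0)  txn=∅  M[L0]=26
step 23: P1: load  L0  ⟶  IM  (L0)  txn=∅  M[L0]=26
step 24: P0: load  L0  ⟶  SS  (L0)  txn=BusRd+Flush  M[L0]=64
step 25: P1: load  L0  ⟶  SS  (L0)  txn=∅  M[L0]=64
step 26: P1: load  L0  ⟶  SS  (L0)  txn=∅  M[L0]=64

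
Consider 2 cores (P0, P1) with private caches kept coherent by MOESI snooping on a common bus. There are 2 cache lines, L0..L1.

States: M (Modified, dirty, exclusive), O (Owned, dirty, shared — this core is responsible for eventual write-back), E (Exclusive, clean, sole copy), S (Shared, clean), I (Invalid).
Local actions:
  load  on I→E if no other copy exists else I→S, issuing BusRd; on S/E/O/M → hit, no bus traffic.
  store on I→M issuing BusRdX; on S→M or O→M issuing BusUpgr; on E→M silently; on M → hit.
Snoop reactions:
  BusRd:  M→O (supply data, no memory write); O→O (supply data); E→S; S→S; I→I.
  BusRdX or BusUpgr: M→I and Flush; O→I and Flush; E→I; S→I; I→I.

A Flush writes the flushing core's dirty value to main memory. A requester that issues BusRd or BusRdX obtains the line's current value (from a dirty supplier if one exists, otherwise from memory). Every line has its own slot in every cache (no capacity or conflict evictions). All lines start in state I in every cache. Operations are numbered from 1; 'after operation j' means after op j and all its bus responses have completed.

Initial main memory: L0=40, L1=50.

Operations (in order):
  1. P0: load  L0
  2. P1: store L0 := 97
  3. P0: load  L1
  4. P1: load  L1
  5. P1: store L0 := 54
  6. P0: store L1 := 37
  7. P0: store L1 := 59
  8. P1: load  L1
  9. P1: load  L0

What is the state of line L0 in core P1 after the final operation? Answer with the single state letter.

step 1: P0: load  L0  ⟶  EI  (L0)  txn=BusRd  M[L0]=40
step 2: P1: store L0 := 97  ⟶  IM  (L0)  txn=BusRdX  M[L0]=40
step 3: P0: load  L1  ⟶  EI  (L1)  txn=BusRd  M[L1]=50
step 4: P1: load  L1  ⟶  SS  (L1)  txn=BusRd  M[L1]=50
step 5: P1: store L0 := 54  ⟶  IM  (L0)  txn=∅  M[L0]=40
step 6: P0: store L1 := 37  ⟶  MI  (L1)  txn=BusUpgr  M[L1]=50
step 7: P0: store L1 := 59  ⟶  MI  (L1)  txn=∅  M[L1]=50
step 8: P1: load  L1  ⟶  OS  (L1)  txn=BusRd  M[L1]=50
step 9: P1: load  L0  ⟶  IM  (L0)  txn=∅  M[L0]=40

state = M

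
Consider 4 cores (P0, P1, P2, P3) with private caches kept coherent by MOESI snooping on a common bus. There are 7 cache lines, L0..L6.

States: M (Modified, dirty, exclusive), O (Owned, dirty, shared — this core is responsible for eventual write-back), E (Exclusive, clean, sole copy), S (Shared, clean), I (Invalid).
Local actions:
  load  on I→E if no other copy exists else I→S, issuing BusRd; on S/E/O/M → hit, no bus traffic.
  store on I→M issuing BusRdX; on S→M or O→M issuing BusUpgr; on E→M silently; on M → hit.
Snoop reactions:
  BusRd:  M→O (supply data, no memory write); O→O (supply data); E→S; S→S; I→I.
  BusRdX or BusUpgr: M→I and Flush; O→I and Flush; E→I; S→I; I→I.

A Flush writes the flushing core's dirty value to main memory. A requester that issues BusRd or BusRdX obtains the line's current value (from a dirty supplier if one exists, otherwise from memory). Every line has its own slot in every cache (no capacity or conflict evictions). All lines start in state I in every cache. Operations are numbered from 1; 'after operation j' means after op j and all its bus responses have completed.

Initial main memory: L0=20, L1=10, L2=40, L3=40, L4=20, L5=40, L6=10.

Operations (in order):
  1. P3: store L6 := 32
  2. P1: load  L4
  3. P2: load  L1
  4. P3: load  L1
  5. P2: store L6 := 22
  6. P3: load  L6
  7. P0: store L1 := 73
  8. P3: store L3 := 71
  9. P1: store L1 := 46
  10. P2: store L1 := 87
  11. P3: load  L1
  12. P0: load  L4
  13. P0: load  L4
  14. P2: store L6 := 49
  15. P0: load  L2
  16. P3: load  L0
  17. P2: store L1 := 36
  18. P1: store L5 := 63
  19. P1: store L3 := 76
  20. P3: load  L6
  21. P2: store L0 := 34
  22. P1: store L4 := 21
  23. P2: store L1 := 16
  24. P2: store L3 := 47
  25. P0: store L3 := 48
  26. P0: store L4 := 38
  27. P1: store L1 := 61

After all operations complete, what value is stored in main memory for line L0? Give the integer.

step 1: P3: store L6 := 32  ⟶  IIIM  (L6)  txn=BusRdX  M[L6]=10
step 2: P1: load  L4  ⟶  IEII  (L4)  txn=BusRd  M[L4]=20
step 3: P2: load  L1  ⟶  IIEI  (L1)  txn=BusRd  M[L1]=10
step 4: P3: load  L1  ⟶  IISS  (L1)  txn=BusRd  M[L1]=10
step 5: P2: store L6 := 22  ⟶  IIMI  (L6)  txn=BusRdX+Flush  M[L6]=32
step 6: P3: load  L6  ⟶  IIOS  (L6)  txn=BusRd  M[L6]=32
step 7: P0: store L1 := 73  ⟶  MIII  (L1)  txn=BusRdX  M[L1]=10
step 8: P3: store L3 := 71  ⟶  IIIM  (L3)  txn=BusRdX  M[L3]=40
step 9: P1: store L1 := 46  ⟶  IMII  (L1)  txn=BusRdX+Flush  M[L1]=73
step 10: P2: store L1 := 87  ⟶  IIMI  (L1)  txn=BusRdX+Flush  M[L1]=46
step 11: P3: load  L1  ⟶  IIOS  (L1)  txn=BusRd  M[L1]=46
step 12: P0: load  L4  ⟶  SSII  (L4)  txn=BusRd  M[L4]=20
step 13: P0: load  L4  ⟶  SSII  (L4)  txn=∅  M[L4]=20
step 14: P2: store L6 := 49  ⟶  IIMI  (L6)  txn=BusUpgr  M[L6]=32
step 15: P0: load  L2  ⟶  EIII  (L2)  txn=BusRd  M[L2]=40
step 16: P3: load  L0  ⟶  IIIE  (L0)  txn=BusRd  M[L0]=20
step 17: P2: store L1 := 36  ⟶  IIMI  (L1)  txn=BusUpgr  M[L1]=46
step 18: P1: store L5 := 63  ⟶  IMII  (L5)  txn=BusRdX  M[L5]=40
step 19: P1: store L3 := 76  ⟶  IMII  (L3)  txn=BusRdX+Flush  M[L3]=71
step 20: P3: load  L6  ⟶  IIOS  (L6)  txn=BusRd  M[L6]=32
step 21: P2: store L0 := 34  ⟶  IIMI  (L0)  txn=BusRdX  M[L0]=20
step 22: P1: store L4 := 21  ⟶  IMII  (L4)  txn=BusUpgr  M[L4]=20
step 23: P2: store L1 := 16  ⟶  IIMI  (L1)  txn=∅  M[L1]=46
step 24: P2: store L3 := 47  ⟶  IIMI  (L3)  txn=BusRdX+Flush  M[L3]=76
step 25: P0: store L3 := 48  ⟶  MIII  (L3)  txn=BusRdX+Flush  M[L3]=47
step 26: P0: store L4 := 38  ⟶  MIII  (L4)  txn=BusRdX+Flush  M[L4]=21
step 27: P1: store L1 := 61  ⟶  IMII  (L1)  txn=BusRdX+Flush  M[L1]=16

memory[L0] = 20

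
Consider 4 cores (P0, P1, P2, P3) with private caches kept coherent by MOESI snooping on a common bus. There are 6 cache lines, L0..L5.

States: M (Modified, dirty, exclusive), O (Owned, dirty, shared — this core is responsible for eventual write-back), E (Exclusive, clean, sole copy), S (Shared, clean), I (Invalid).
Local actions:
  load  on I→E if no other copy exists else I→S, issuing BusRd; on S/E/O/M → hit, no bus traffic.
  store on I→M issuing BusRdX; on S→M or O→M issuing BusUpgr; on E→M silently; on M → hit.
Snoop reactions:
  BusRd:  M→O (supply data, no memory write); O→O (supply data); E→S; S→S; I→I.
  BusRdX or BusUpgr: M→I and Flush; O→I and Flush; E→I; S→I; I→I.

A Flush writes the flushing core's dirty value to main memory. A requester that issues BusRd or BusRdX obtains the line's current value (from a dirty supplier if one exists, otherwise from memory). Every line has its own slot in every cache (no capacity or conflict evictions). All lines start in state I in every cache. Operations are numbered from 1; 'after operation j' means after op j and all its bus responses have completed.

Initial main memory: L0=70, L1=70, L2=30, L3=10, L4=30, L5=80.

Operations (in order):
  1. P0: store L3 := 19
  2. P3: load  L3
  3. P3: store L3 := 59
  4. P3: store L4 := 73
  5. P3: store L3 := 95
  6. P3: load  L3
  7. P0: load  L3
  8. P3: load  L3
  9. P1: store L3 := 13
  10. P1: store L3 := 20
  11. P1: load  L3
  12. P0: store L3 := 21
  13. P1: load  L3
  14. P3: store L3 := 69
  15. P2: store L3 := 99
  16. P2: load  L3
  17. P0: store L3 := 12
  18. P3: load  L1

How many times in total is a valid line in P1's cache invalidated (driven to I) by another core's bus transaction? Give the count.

invalidations = 2

[1] P0: store L3 := 19 | P0:M(19), P1:I, P2:I, P3:I | bus: BusRdX
[2] P3: load  L3 | P0:O(19), P1:I, P2:I, P3:S(19) | bus: BusRd
[3] P3: store L3 := 59 | P0:I, P1:I, P2:I, P3:M(59) | bus: BusUpgr,Flush
[4] P3: store L4 := 73 | P0:I, P1:I, P2:I, P3:M(73) | bus: BusRdX
[5] P3: store L3 := 95 | P0:I, P1:I, P2:I, P3:M(95) | bus: none
[6] P3: load  L3 | P0:I, P1:I, P2:I, P3:M(95) | bus: none
[7] P0: load  L3 | P0:S(95), P1:I, P2:I, P3:O(95) | bus: BusRd
[8] P3: load  L3 | P0:S(95), P1:I, P2:I, P3:O(95) | bus: none
[9] P1: store L3 := 13 | P0:I, P1:M(13), P2:I, P3:I | bus: BusRdX,Flush
[10] P1: store L3 := 20 | P0:I, P1:M(20), P2:I, P3:I | bus: none
[11] P1: load  L3 | P0:I, P1:M(20), P2:I, P3:I | bus: none
[12] P0: store L3 := 21 | P0:M(21), P1:I, P2:I, P3:I | bus: BusRdX,Flush
[13] P1: load  L3 | P0:O(21), P1:S(21), P2:I, P3:I | bus: BusRd
[14] P3: store L3 := 69 | P0:I, P1:I, P2:I, P3:M(69) | bus: BusRdX,Flush
[15] P2: store L3 := 99 | P0:I, P1:I, P2:M(99), P3:I | bus: BusRdX,Flush
[16] P2: load  L3 | P0:I, P1:I, P2:M(99), P3:I | bus: none
[17] P0: store L3 := 12 | P0:M(12), P1:I, P2:I, P3:I | bus: BusRdX,Flush
[18] P3: load  L1 | P0:I, P1:I, P2:I, P3:E(70) | bus: BusRd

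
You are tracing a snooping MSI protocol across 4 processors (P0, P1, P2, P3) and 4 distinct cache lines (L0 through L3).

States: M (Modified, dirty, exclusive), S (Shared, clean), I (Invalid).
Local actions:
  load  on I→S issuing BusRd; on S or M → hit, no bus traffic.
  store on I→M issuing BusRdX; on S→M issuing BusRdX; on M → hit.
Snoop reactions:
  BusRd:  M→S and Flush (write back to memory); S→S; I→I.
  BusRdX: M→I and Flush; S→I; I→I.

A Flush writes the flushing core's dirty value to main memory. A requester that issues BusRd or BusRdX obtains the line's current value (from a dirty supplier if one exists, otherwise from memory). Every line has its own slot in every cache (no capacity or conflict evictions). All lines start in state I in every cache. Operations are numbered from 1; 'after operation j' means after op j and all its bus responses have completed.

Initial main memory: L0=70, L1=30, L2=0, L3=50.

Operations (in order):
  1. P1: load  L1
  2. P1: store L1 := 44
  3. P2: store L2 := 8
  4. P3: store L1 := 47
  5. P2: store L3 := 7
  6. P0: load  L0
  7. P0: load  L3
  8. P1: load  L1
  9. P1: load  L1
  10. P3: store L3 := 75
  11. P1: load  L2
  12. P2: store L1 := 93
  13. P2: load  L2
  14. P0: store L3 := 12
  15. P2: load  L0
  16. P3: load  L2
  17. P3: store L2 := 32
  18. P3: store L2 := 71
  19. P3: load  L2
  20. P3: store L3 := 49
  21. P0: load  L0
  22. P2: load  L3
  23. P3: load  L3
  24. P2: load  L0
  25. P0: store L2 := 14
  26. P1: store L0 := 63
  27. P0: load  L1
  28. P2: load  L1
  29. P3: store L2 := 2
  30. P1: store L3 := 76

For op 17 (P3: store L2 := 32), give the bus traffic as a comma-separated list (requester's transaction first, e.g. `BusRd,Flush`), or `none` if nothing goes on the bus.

1. P1: load  L1  bus=[BusRd]  L1: P0=I P1=S P2=I P3=I  mem[L1]=30
2. P1: store L1 := 44  bus=[BusRdX]  L1: P0=I P1=M P2=I P3=I  mem[L1]=30
3. P2: store L2 := 8  bus=[BusRdX]  L2: P0=I P1=I P2=M P3=I  mem[L2]=0
4. P3: store L1 := 47  bus=[BusRdX,Flush]  L1: P0=I P1=I P2=I P3=M  mem[L1]=44
5. P2: store L3 := 7  bus=[BusRdX]  L3: P0=I P1=I P2=M P3=I  mem[L3]=50
6. P0: load  L0  bus=[BusRd]  L0: P0=S P1=I P2=I P3=I  mem[L0]=70
7. P0: load  L3  bus=[BusRd,Flush]  L3: P0=S P1=I P2=S P3=I  mem[L3]=7
8. P1: load  L1  bus=[BusRd,Flush]  L1: P0=I P1=S P2=I P3=S  mem[L1]=47
9. P1: load  L1  bus=[-]  L1: P0=I P1=S P2=I P3=S  mem[L1]=47
10. P3: store L3 := 75  bus=[BusRdX]  L3: P0=I P1=I P2=I P3=M  mem[L3]=7
11. P1: load  L2  bus=[BusRd,Flush]  L2: P0=I P1=S P2=S P3=I  mem[L2]=8
12. P2: store L1 := 93  bus=[BusRdX]  L1: P0=I P1=I P2=M P3=I  mem[L1]=47
13. P2: load  L2  bus=[-]  L2: P0=I P1=S P2=S P3=I  mem[L2]=8
14. P0: store L3 := 12  bus=[BusRdX,Flush]  L3: P0=M P1=I P2=I P3=I  mem[L3]=75
15. P2: load  L0  bus=[BusRd]  L0: P0=S P1=I P2=S P3=I  mem[L0]=70
16. P3: load  L2  bus=[BusRd]  L2: P0=I P1=S P2=S P3=S  mem[L2]=8
17. P3: store L2 := 32  bus=[BusRdX]  L2: P0=I P1=I P2=I P3=M  mem[L2]=8
18. P3: store L2 := 71  bus=[-]  L2: P0=I P1=I P2=I P3=M  mem[L2]=8
19. P3: load  L2  bus=[-]  L2: P0=I P1=I P2=I P3=M  mem[L2]=8
20. P3: store L3 := 49  bus=[BusRdX,Flush]  L3: P0=I P1=I P2=I P3=M  mem[L3]=12
21. P0: load  L0  bus=[-]  L0: P0=S P1=I P2=S P3=I  mem[L0]=70
22. P2: load  L3  bus=[BusRd,Flush]  L3: P0=I P1=I P2=S P3=S  mem[L3]=49
23. P3: load  L3  bus=[-]  L3: P0=I P1=I P2=S P3=S  mem[L3]=49
24. P2: load  L0  bus=[-]  L0: P0=S P1=I P2=S P3=I  mem[L0]=70
25. P0: store L2 := 14  bus=[BusRdX,Flush]  L2: P0=M P1=I P2=I P3=I  mem[L2]=71
26. P1: store L0 := 63  bus=[BusRdX]  L0: P0=I P1=M P2=I P3=I  mem[L0]=70
27. P0: load  L1  bus=[BusRd,Flush]  L1: P0=S P1=I P2=S P3=I  mem[L1]=93
28. P2: load  L1  bus=[-]  L1: P0=S P1=I P2=S P3=I  mem[L1]=93
29. P3: store L2 := 2  bus=[BusRdX,Flush]  L2: P0=I P1=I P2=I P3=M  mem[L2]=14
30. P1: store L3 := 76  bus=[BusRdX]  L3: P0=I P1=M P2=I P3=I  mem[L3]=49

bus = BusRdX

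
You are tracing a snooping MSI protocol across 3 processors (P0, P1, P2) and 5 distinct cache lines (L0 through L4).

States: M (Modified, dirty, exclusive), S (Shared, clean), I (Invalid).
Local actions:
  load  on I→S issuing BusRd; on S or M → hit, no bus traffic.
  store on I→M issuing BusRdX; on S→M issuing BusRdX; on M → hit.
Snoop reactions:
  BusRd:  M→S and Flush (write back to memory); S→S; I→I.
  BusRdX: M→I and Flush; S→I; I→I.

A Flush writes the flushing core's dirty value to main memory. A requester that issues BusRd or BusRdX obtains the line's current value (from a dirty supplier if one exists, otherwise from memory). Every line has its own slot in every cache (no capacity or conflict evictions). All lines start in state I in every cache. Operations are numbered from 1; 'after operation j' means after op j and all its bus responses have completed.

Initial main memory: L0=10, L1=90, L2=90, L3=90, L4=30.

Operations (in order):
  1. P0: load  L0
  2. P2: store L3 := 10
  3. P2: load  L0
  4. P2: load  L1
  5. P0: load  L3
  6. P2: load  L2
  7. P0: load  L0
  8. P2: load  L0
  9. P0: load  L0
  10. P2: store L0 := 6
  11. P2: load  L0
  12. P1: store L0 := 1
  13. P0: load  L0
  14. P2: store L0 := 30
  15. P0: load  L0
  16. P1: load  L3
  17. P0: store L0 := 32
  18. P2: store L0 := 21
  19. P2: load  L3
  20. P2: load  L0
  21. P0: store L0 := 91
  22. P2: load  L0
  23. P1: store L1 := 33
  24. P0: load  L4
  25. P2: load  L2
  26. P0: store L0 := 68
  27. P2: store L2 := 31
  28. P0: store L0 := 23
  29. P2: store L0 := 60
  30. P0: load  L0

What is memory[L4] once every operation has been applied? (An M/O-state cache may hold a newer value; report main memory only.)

memory[L4] = 30

1. P0: load  L0  bus=[BusRd]  L0: P0=S P1=I P2=I  mem[L0]=10
2. P2: store L3 := 10  bus=[BusRdX]  L3: P0=I P1=I P2=M  mem[L3]=90
3. P2: load  L0  bus=[BusRd]  L0: P0=S P1=I P2=S  mem[L0]=10
4. P2: load  L1  bus=[BusRd]  L1: P0=I P1=I P2=S  mem[L1]=90
5. P0: load  L3  bus=[BusRd,Flush]  L3: P0=S P1=I P2=S  mem[L3]=10
6. P2: load  L2  bus=[BusRd]  L2: P0=I P1=I P2=S  mem[L2]=90
7. P0: load  L0  bus=[-]  L0: P0=S P1=I P2=S  mem[L0]=10
8. P2: load  L0  bus=[-]  L0: P0=S P1=I P2=S  mem[L0]=10
9. P0: load  L0  bus=[-]  L0: P0=S P1=I P2=S  mem[L0]=10
10. P2: store L0 := 6  bus=[BusRdX]  L0: P0=I P1=I P2=M  mem[L0]=10
11. P2: load  L0  bus=[-]  L0: P0=I P1=I P2=M  mem[L0]=10
12. P1: store L0 := 1  bus=[BusRdX,Flush]  L0: P0=I P1=M P2=I  mem[L0]=6
13. P0: load  L0  bus=[BusRd,Flush]  L0: P0=S P1=S P2=I  mem[L0]=1
14. P2: store L0 := 30  bus=[BusRdX]  L0: P0=I P1=I P2=M  mem[L0]=1
15. P0: load  L0  bus=[BusRd,Flush]  L0: P0=S P1=I P2=S  mem[L0]=30
16. P1: load  L3  bus=[BusRd]  L3: P0=S P1=S P2=S  mem[L3]=10
17. P0: store L0 := 32  bus=[BusRdX]  L0: P0=M P1=I P2=I  mem[L0]=30
18. P2: store L0 := 21  bus=[BusRdX,Flush]  L0: P0=I P1=I P2=M  mem[L0]=32
19. P2: load  L3  bus=[-]  L3: P0=S P1=S P2=S  mem[L3]=10
20. P2: load  L0  bus=[-]  L0: P0=I P1=I P2=M  mem[L0]=32
21. P0: store L0 := 91  bus=[BusRdX,Flush]  L0: P0=M P1=I P2=I  mem[L0]=21
22. P2: load  L0  bus=[BusRd,Flush]  L0: P0=S P1=I P2=S  mem[L0]=91
23. P1: store L1 := 33  bus=[BusRdX]  L1: P0=I P1=M P2=I  mem[L1]=90
24. P0: load  L4  bus=[BusRd]  L4: P0=S P1=I P2=I  mem[L4]=30
25. P2: load  L2  bus=[-]  L2: P0=I P1=I P2=S  mem[L2]=90
26. P0: store L0 := 68  bus=[BusRdX]  L0: P0=M P1=I P2=I  mem[L0]=91
27. P2: store L2 := 31  bus=[BusRdX]  L2: P0=I P1=I P2=M  mem[L2]=90
28. P0: store L0 := 23  bus=[-]  L0: P0=M P1=I P2=I  mem[L0]=91
29. P2: store L0 := 60  bus=[BusRdX,Flush]  L0: P0=I P1=I P2=M  mem[L0]=23
30. P0: load  L0  bus=[BusRd,Flush]  L0: P0=S P1=I P2=S  mem[L0]=60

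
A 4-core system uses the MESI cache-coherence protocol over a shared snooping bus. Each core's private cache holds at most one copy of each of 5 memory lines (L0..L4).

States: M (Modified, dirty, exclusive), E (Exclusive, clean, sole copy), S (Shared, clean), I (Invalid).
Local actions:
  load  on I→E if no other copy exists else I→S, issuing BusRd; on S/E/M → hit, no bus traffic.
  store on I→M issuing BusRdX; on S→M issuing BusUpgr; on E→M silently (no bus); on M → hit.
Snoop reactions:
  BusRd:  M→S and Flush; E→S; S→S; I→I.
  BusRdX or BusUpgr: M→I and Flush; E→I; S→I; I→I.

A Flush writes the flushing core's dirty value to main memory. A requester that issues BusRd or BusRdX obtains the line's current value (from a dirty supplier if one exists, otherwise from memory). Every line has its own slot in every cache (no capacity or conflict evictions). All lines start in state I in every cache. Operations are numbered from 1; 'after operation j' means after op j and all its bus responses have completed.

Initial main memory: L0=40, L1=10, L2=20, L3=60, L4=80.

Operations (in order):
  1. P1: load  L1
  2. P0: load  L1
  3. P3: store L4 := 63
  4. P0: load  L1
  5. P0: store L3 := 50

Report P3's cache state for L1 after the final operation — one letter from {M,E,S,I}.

state = I

  op1 P1: load  L1 → I/E/I/I on L1; bus BusRd; mem=10
  op2 P0: load  L1 → S/S/I/I on L1; bus BusRd; mem=10
  op3 P3: store L4 := 63 → I/I/I/M on L4; bus BusRdX; mem=80
  op4 P0: load  L1 → S/S/I/I on L1; bus (none); mem=10
  op5 P0: store L3 := 50 → M/I/I/I on L3; bus BusRdX; mem=60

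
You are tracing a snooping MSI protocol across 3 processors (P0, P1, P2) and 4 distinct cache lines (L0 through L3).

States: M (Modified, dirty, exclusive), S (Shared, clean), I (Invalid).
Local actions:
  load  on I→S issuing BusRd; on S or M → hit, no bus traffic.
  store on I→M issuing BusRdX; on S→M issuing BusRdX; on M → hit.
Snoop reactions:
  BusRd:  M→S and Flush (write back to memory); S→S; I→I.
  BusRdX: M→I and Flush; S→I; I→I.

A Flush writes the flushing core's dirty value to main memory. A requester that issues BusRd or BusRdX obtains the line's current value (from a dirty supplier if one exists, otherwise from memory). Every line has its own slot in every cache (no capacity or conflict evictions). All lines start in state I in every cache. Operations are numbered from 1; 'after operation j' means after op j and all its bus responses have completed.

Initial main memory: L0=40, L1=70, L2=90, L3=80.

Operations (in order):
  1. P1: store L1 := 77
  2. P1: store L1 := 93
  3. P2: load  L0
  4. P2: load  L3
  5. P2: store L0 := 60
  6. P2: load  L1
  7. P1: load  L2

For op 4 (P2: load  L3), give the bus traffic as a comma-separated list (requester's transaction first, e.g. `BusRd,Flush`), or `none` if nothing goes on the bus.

bus = BusRd

1. P1: store L1 := 77  bus=[BusRdX]  L1: P0=I P1=M P2=I  mem[L1]=70
2. P1: store L1 := 93  bus=[-]  L1: P0=I P1=M P2=I  mem[L1]=70
3. P2: load  L0  bus=[BusRd]  L0: P0=I P1=I P2=S  mem[L0]=40
4. P2: load  L3  bus=[BusRd]  L3: P0=I P1=I P2=S  mem[L3]=80
5. P2: store L0 := 60  bus=[BusRdX]  L0: P0=I P1=I P2=M  mem[L0]=40
6. P2: load  L1  bus=[BusRd,Flush]  L1: P0=I P1=S P2=S  mem[L1]=93
7. P1: load  L2  bus=[BusRd]  L2: P0=I P1=S P2=I  mem[L2]=90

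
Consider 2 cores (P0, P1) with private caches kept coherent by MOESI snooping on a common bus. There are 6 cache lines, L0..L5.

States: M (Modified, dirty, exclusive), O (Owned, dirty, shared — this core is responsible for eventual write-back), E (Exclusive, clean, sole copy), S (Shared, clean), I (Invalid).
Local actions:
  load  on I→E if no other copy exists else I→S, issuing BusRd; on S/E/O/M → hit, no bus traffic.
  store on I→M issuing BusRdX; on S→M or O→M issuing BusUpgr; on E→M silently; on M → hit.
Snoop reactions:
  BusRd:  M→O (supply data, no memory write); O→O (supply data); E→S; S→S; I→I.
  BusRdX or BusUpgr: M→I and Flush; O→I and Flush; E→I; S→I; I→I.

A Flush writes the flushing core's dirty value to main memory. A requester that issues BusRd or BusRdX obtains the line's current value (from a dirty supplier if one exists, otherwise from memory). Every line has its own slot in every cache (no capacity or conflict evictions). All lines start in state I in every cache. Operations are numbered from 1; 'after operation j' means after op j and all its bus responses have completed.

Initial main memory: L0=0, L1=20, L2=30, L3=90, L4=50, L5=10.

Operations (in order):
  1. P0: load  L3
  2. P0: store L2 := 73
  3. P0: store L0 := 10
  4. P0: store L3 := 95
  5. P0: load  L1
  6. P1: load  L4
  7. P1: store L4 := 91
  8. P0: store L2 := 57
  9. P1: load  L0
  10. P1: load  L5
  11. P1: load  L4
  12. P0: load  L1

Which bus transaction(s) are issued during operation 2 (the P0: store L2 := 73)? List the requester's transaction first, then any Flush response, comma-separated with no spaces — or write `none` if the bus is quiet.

[1] P0: load  L3 | P0:E(90), P1:I | bus: BusRd
[2] P0: store L2 := 73 | P0:M(73), P1:I | bus: BusRdX
[3] P0: store L0 := 10 | P0:M(10), P1:I | bus: BusRdX
[4] P0: store L3 := 95 | P0:M(95), P1:I | bus: none
[5] P0: load  L1 | P0:E(20), P1:I | bus: BusRd
[6] P1: load  L4 | P0:I, P1:E(50) | bus: BusRd
[7] P1: store L4 := 91 | P0:I, P1:M(91) | bus: none
[8] P0: store L2 := 57 | P0:M(57), P1:I | bus: none
[9] P1: load  L0 | P0:O(10), P1:S(10) | bus: BusRd
[10] P1: load  L5 | P0:I, P1:E(10) | bus: BusRd
[11] P1: load  L4 | P0:I, P1:M(91) | bus: none
[12] P0: load  L1 | P0:E(20), P1:I | bus: none

bus = BusRdX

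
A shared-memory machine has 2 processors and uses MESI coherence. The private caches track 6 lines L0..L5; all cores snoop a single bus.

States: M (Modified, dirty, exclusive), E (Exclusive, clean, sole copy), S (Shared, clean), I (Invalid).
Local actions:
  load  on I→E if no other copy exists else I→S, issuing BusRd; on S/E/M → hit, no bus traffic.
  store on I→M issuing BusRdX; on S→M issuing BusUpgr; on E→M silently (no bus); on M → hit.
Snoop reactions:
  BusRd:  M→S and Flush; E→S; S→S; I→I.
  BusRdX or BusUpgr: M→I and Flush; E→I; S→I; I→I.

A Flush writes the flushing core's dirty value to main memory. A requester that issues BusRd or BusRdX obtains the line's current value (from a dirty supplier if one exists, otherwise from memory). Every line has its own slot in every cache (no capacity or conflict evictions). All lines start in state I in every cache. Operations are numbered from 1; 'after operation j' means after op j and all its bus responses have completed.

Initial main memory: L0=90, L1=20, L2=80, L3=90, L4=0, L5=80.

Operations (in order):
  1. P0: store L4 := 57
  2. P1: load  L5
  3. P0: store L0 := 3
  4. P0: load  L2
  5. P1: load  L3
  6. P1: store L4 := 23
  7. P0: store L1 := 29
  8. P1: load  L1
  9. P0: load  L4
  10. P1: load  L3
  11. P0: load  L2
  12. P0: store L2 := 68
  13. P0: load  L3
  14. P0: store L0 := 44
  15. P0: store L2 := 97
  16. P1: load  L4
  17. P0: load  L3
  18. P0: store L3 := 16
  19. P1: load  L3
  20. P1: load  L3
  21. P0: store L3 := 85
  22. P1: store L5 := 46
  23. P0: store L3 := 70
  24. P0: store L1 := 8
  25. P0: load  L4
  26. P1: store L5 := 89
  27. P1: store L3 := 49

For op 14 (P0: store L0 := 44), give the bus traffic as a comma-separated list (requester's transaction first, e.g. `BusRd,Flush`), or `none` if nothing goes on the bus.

[1] P0: store L4 := 57 | P0:M(57), P1:I | bus: BusRdX
[2] P1: load  L5 | P0:I, P1:E(80) | bus: BusRd
[3] P0: store L0 := 3 | P0:M(3), P1:I | bus: BusRdX
[4] P0: load  L2 | P0:E(80), P1:I | bus: BusRd
[5] P1: load  L3 | P0:I, P1:E(90) | bus: BusRd
[6] P1: store L4 := 23 | P0:I, P1:M(23) | bus: BusRdX,Flush
[7] P0: store L1 := 29 | P0:M(29), P1:I | bus: BusRdX
[8] P1: load  L1 | P0:S(29), P1:S(29) | bus: BusRd,Flush
[9] P0: load  L4 | P0:S(23), P1:S(23) | bus: BusRd,Flush
[10] P1: load  L3 | P0:I, P1:E(90) | bus: none
[11] P0: load  L2 | P0:E(80), P1:I | bus: none
[12] P0: store L2 := 68 | P0:M(68), P1:I | bus: none
[13] P0: load  L3 | P0:S(90), P1:S(90) | bus: BusRd
[14] P0: store L0 := 44 | P0:M(44), P1:I | bus: none
[15] P0: store L2 := 97 | P0:M(97), P1:I | bus: none
[16] P1: load  L4 | P0:S(23), P1:S(23) | bus: none
[17] P0: load  L3 | P0:S(90), P1:S(90) | bus: none
[18] P0: store L3 := 16 | P0:M(16), P1:I | bus: BusUpgr
[19] P1: load  L3 | P0:S(16), P1:S(16) | bus: BusRd,Flush
[20] P1: load  L3 | P0:S(16), P1:S(16) | bus: none
[21] P0: store L3 := 85 | P0:M(85), P1:I | bus: BusUpgr
[22] P1: store L5 := 46 | P0:I, P1:M(46) | bus: none
[23] P0: store L3 := 70 | P0:M(70), P1:I | bus: none
[24] P0: store L1 := 8 | P0:M(8), P1:I | bus: BusUpgr
[25] P0: load  L4 | P0:S(23), P1:S(23) | bus: none
[26] P1: store L5 := 89 | P0:I, P1:M(89) | bus: none
[27] P1: store L3 := 49 | P0:I, P1:M(49) | bus: BusRdX,Flush

bus = none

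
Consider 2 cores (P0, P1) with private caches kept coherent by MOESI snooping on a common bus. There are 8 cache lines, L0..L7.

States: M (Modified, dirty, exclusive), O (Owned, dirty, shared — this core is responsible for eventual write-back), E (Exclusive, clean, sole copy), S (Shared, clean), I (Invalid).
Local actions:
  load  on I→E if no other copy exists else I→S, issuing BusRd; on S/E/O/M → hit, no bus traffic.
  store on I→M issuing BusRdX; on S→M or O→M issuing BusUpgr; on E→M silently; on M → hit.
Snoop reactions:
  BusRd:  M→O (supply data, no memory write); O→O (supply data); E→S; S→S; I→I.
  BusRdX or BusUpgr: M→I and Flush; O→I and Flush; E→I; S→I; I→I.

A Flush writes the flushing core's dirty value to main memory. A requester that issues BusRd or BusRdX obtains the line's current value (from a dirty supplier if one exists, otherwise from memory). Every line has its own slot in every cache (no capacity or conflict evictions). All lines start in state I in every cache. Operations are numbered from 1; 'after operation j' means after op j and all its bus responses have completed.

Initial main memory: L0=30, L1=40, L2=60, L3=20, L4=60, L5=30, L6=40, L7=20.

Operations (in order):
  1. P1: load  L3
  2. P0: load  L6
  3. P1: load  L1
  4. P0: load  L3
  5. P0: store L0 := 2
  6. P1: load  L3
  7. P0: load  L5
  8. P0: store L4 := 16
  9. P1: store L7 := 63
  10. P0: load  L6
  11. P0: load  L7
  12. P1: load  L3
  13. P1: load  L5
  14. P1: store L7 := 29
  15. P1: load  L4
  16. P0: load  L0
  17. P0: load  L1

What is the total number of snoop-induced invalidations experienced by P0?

step 1: P1: load  L3  ⟶  IE  (L3)  txn=BusRd  M[L3]=20
step 2: P0: load  L6  ⟶  EI  (L6)  txn=BusRd  M[L6]=40
step 3: P1: load  L1  ⟶  IE  (L1)  txn=BusRd  M[L1]=40
step 4: P0: load  L3  ⟶  SS  (L3)  txn=BusRd  M[L3]=20
step 5: P0: store L0 := 2  ⟶  MI  (L0)  txn=BusRdX  M[L0]=30
step 6: P1: load  L3  ⟶  SS  (L3)  txn=∅  M[L3]=20
step 7: P0: load  L5  ⟶  EI  (L5)  txn=BusRd  M[L5]=30
step 8: P0: store L4 := 16  ⟶  MI  (L4)  txn=BusRdX  M[L4]=60
step 9: P1: store L7 := 63  ⟶  IM  (L7)  txn=BusRdX  M[L7]=20
step 10: P0: load  L6  ⟶  EI  (L6)  txn=∅  M[L6]=40
step 11: P0: load  L7  ⟶  SO  (L7)  txn=BusRd  M[L7]=20
step 12: P1: load  L3  ⟶  SS  (L3)  txn=∅  M[L3]=20
step 13: P1: load  L5  ⟶  SS  (L5)  txn=BusRd  M[L5]=30
step 14: P1: store L7 := 29  ⟶  IM  (L7)  txn=BusUpgr  M[L7]=20
step 15: P1: load  L4  ⟶  OS  (L4)  txn=BusRd  M[L4]=60
step 16: P0: load  L0  ⟶  MI  (L0)  txn=∅  M[L0]=30
step 17: P0: load  L1  ⟶  SS  (L1)  txn=BusRd  M[L1]=40

invalidations = 1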